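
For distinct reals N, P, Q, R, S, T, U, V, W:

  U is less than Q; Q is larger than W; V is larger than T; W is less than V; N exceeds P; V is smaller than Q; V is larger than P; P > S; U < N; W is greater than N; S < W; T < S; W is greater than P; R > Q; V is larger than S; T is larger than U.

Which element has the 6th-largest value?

P

Piecing the relations together gives one ordering: U < T < S < P < N < W < V < Q < R.
Counting 6 from the largest end gives P.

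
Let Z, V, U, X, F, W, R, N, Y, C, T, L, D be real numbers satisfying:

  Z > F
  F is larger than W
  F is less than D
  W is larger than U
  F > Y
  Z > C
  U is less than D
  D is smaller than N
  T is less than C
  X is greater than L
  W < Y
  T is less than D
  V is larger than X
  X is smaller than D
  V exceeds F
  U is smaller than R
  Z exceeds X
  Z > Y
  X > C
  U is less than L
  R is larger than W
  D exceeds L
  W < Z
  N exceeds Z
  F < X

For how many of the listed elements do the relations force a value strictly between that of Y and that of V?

The relations place Y below V. An element lies strictly between them when it is forced above Y and also forced below V.
Above Y: {F, X, D, Z, N}. Below V: {U, W, T, C, L, F, X}.
Intersection: {F, X} — 2.

2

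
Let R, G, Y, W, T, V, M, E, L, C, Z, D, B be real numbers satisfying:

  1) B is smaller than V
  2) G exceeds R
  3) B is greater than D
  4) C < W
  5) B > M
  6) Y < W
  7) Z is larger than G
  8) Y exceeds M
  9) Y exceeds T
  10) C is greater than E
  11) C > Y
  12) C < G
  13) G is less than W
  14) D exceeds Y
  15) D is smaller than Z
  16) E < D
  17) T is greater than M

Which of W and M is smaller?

The relevant relations are M < T; T < Y; Y < C; C < G; G < W.
Together: M < T < Y < C < G < W.
So M < W; M is the smaller of the two.

M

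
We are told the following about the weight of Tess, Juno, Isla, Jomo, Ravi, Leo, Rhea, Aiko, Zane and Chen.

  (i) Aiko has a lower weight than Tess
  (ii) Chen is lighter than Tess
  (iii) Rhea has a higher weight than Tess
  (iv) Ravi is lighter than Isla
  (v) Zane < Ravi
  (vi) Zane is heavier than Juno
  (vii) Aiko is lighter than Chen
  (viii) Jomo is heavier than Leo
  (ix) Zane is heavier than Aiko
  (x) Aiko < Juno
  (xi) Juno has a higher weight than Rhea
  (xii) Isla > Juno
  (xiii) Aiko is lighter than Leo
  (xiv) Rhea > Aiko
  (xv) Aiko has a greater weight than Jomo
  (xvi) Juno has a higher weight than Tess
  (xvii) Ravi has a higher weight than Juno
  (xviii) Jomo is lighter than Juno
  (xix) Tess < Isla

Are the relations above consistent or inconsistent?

inconsistent

Chaining the given relations yields Leo < Jomo < Aiko, so Leo < Aiko. But one relation states Aiko < Leo. These cannot both hold.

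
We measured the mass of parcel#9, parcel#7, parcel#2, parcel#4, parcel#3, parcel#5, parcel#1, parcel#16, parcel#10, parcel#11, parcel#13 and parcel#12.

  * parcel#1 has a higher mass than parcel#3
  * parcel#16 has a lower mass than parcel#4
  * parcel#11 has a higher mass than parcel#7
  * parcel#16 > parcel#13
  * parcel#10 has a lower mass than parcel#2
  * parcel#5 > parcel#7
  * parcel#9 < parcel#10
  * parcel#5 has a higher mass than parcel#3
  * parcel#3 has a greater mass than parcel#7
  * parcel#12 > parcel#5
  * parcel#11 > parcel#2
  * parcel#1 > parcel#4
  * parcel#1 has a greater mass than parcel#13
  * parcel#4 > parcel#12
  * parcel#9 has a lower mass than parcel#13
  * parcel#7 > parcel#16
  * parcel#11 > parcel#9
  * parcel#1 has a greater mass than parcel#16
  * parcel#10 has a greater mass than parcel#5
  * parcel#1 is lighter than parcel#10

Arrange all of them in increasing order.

The consecutive links are each given: parcel#9 < parcel#13; parcel#13 < parcel#16; parcel#16 < parcel#7; parcel#7 < parcel#3; parcel#3 < parcel#5; parcel#5 < parcel#12; parcel#12 < parcel#4; parcel#4 < parcel#1; parcel#1 < parcel#10; parcel#10 < parcel#2; parcel#2 < parcel#11.

parcel#9 < parcel#13 < parcel#16 < parcel#7 < parcel#3 < parcel#5 < parcel#12 < parcel#4 < parcel#1 < parcel#10 < parcel#2 < parcel#11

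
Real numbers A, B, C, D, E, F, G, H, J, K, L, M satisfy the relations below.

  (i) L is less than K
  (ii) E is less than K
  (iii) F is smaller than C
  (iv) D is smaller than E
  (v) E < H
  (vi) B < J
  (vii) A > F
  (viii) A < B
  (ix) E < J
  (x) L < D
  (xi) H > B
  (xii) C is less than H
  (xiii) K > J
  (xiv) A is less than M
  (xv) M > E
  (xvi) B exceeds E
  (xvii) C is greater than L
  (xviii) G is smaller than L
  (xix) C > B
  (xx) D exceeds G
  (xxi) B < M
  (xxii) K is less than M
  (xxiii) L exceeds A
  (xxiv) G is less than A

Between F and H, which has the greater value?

Chaining the given relations: F < A < L < D < E < B < C < H.
So F < H; H is the larger of the two.

H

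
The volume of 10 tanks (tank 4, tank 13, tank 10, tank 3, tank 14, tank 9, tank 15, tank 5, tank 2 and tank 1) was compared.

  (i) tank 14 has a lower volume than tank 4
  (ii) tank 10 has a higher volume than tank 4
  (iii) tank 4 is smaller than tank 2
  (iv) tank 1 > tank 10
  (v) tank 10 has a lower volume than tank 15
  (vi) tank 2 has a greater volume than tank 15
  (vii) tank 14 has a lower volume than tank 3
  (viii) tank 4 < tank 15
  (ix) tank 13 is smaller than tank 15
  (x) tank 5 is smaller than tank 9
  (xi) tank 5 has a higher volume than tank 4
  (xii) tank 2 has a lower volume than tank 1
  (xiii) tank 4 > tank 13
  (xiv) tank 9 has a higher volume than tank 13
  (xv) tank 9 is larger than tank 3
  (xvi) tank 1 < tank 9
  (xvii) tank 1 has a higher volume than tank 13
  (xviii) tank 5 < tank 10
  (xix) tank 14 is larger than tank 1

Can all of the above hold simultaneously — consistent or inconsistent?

inconsistent

We have tank 14 < tank 4 stated directly, yet also tank 4 < tank 5 < tank 10 < tank 15 < tank 2 < tank 1 < tank 14 by chaining the others — so tank 4 < tank 14. Contradiction.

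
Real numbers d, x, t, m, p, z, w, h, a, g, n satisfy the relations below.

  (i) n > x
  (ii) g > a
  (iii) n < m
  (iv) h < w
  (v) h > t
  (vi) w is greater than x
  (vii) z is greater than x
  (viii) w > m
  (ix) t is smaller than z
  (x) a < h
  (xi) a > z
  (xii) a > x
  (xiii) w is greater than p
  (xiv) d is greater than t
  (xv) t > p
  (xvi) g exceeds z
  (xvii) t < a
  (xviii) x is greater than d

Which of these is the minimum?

t is not least since p < t; d is not least since t < d; x is not least since d < x; n is not least since x < n; z is not least since t < z; a is not least since z < a; g is not least since z < g; m is not least since n < m; h is not least since a < h; w is not least since h < w.
Only p has nothing below it, so p is the minimum.

p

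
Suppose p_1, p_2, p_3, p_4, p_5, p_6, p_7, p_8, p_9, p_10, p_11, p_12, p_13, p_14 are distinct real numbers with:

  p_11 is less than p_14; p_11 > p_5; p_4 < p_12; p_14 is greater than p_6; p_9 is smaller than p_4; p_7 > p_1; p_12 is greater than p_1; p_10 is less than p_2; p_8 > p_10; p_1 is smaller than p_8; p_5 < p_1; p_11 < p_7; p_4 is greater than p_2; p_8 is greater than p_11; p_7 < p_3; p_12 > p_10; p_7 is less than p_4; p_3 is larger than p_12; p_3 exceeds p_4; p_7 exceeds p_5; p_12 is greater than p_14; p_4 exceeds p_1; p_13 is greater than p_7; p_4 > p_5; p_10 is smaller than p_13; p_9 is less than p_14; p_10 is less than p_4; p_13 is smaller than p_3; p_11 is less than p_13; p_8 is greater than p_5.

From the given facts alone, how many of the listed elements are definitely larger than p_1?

From p_1 the given relations immediately reach p_7, p_4, p_8, p_12.
From those, p_13, p_3 — 6 in total.
No other element is forced above p_1 by the given relations, so the count is 6.

6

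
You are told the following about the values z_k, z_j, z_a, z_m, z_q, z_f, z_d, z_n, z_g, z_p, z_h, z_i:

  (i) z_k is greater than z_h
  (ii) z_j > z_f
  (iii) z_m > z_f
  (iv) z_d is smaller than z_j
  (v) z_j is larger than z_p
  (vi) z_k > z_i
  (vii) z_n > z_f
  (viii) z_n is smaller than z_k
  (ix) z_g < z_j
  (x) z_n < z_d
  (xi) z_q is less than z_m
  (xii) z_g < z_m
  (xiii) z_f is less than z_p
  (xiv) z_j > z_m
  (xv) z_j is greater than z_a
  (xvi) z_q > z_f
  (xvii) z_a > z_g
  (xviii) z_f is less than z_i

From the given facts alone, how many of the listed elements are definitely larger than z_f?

From z_f the given relations immediately reach z_n, z_q, z_m, z_p, z_j, z_i.
From those, z_d, z_k — 8 in total.
No other element is forced above z_f by the given relations, so the count is 8.

8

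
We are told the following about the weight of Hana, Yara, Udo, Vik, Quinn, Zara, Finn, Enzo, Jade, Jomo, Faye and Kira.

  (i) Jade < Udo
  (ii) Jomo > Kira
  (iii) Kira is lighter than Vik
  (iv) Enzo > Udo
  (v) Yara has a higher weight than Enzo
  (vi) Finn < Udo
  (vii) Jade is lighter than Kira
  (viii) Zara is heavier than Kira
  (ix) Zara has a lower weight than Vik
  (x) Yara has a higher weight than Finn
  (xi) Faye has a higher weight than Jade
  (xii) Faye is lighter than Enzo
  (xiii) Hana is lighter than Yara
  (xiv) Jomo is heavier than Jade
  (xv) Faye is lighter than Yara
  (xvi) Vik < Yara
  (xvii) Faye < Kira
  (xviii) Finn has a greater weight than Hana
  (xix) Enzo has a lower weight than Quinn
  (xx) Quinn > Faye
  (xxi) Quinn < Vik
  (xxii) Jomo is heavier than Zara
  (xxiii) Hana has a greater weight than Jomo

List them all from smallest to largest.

Jade < Faye < Kira < Zara < Jomo < Hana < Finn < Udo < Enzo < Quinn < Vik < Yara

The consecutive links are each given: Jade < Faye; Faye < Kira; Kira < Zara; Zara < Jomo; Jomo < Hana; Hana < Finn; Finn < Udo; Udo < Enzo; Enzo < Quinn; Quinn < Vik; Vik < Yara.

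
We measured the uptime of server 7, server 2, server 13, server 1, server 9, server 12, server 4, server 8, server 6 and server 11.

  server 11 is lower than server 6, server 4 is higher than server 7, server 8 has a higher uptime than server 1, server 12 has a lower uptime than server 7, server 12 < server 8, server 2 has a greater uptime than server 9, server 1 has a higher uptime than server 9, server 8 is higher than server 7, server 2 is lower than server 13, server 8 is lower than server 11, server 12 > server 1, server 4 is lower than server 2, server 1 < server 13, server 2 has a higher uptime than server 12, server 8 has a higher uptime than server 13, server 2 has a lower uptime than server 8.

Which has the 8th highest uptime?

Chaining the given pairs: server 9 < server 1 < server 12 < server 7 < server 4 < server 2 < server 13 < server 8 < server 11 < server 6.
Counting 8 from the largest end gives server 12.

server 12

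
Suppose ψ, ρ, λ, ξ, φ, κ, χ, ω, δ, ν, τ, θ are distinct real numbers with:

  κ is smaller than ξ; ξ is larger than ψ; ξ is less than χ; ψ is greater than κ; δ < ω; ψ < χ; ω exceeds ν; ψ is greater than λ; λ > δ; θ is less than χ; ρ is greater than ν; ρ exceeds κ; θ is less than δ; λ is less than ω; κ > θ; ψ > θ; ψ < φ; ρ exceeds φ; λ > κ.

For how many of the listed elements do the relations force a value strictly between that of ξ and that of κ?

2

The relations place κ below ξ. An element lies strictly between them when it is forced above κ and also forced below ξ.
Above κ: {λ, ψ, φ, ω, χ, ρ}. Below ξ: {θ, δ, λ, ψ}.
Intersection: {λ, ψ} — 2.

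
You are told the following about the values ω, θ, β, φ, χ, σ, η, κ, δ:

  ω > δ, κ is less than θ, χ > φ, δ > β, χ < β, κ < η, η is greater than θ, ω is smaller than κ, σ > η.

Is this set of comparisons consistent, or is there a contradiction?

consistent

Every relation is compatible with φ < χ < β < δ < ω < κ < θ < η < σ; the set is consistent.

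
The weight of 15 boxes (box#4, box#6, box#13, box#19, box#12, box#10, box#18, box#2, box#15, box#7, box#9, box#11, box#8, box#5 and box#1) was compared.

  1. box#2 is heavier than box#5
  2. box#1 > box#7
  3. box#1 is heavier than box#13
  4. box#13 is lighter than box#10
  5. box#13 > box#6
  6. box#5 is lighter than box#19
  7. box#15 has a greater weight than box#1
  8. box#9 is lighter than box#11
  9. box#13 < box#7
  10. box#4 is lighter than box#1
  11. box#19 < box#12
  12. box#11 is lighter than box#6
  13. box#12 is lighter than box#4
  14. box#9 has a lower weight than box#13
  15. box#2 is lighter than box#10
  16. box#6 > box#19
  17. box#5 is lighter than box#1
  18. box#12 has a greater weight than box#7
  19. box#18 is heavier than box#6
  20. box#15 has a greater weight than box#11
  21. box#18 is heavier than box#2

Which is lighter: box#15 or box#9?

box#9

Following the relations from box#9: box#9 < box#11 < box#6 < box#13 < box#7 < box#12 < box#4 < box#1 < box#15.
So box#9 < box#15; box#9 is the lighter of the two.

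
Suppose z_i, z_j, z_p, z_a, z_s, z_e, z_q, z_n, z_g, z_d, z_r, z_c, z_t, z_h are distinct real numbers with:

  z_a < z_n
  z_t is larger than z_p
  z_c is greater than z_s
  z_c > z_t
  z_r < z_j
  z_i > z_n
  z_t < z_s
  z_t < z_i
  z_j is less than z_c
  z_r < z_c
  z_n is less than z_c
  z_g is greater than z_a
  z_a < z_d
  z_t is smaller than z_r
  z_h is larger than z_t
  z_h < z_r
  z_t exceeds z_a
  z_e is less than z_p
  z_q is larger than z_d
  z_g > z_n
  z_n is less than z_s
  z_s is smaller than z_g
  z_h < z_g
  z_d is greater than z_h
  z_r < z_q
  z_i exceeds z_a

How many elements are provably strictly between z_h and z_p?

1

The relations place z_p below z_h. An element lies strictly between them when it is forced above z_p and also forced below z_h.
Above z_p: {z_t, z_s, z_r, z_d, z_q, z_g, z_j, z_i, z_c}. Below z_h: {z_e, z_a, z_t}.
Intersection: {z_t} — 1.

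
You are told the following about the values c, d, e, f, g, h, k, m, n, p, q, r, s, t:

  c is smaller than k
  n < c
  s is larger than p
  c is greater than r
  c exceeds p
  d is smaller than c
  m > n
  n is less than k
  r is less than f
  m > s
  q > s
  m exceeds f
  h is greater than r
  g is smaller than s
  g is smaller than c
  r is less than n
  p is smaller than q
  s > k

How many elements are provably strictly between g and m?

Chaining upward from g reaches: c, k, s, q.
Chaining downward from m reaches: d, p, r, n, c, k, s, f.
Strictly between g and m are those in both lists: c, k, s — 3 elements.

3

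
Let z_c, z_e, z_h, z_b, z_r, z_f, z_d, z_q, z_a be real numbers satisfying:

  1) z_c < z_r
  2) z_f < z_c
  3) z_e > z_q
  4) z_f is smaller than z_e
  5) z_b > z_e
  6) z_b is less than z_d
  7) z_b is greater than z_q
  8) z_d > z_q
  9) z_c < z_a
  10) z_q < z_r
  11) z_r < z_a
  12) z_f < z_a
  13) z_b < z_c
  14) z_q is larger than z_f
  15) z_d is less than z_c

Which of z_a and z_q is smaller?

z_q < z_e and z_e < z_b give z_q < z_b.
Then z_b < z_d extends the chain to z_d.
Then z_d < z_c extends the chain to z_c.
Then z_c < z_a extends the chain to z_a.
So z_q < z_a; z_q is the smaller of the two.

z_q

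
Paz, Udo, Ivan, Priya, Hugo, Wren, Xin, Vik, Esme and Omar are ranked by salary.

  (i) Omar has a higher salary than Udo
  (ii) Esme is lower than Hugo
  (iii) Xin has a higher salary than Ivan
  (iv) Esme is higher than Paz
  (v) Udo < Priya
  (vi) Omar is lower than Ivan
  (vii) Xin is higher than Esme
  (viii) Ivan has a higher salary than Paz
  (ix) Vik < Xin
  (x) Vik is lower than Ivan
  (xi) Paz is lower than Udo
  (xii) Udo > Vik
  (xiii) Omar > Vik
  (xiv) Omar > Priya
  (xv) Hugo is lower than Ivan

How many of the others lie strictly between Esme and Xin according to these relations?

2

Chaining upward from Esme reaches: Hugo, Ivan.
Chaining downward from Xin reaches: Paz, Vik, Udo, Priya, Hugo, Omar, Ivan.
Strictly between Esme and Xin are those in both lists: Hugo, Ivan — 2 elements.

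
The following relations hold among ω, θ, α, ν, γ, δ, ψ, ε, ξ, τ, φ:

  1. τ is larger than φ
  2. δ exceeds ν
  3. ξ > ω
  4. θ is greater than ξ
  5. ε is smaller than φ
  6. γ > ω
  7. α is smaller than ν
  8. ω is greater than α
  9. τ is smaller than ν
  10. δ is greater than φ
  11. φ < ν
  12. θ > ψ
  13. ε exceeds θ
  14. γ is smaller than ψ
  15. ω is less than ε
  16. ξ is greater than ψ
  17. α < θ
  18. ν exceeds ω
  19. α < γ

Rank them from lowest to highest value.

Nothing is placed below α, so it is least; from there α < ω; ω < γ; γ < ψ; ψ < ξ; ξ < θ; θ < ε; ε < φ; φ < τ; τ < ν; ν < δ, each given directly.

α < ω < γ < ψ < ξ < θ < ε < φ < τ < ν < δ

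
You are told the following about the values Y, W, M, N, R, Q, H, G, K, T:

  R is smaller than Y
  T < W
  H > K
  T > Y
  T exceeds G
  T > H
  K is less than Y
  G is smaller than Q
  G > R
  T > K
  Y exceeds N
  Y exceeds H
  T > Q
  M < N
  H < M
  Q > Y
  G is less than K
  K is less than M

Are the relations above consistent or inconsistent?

Every relation is compatible with R < G < K < H < M < N < Y < Q < T < W; the set is consistent.

consistent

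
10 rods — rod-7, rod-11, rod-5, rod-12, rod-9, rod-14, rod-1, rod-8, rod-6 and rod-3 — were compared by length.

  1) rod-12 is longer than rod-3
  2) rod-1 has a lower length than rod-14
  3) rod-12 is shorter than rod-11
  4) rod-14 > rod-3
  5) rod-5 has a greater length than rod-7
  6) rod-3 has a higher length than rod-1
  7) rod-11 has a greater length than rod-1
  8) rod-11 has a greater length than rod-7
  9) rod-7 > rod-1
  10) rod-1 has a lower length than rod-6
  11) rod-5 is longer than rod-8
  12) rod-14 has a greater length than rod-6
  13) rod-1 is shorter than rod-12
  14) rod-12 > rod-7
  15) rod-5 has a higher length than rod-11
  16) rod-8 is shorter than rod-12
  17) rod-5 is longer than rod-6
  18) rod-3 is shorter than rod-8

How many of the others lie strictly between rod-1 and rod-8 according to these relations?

1

The relations place rod-1 below rod-8. An element lies strictly between them when it is forced above rod-1 and also forced below rod-8.
Above rod-1: {rod-7, rod-3, rod-6, rod-14, rod-12, rod-11, rod-5}. Below rod-8: {rod-3}.
Intersection: {rod-3} — 1.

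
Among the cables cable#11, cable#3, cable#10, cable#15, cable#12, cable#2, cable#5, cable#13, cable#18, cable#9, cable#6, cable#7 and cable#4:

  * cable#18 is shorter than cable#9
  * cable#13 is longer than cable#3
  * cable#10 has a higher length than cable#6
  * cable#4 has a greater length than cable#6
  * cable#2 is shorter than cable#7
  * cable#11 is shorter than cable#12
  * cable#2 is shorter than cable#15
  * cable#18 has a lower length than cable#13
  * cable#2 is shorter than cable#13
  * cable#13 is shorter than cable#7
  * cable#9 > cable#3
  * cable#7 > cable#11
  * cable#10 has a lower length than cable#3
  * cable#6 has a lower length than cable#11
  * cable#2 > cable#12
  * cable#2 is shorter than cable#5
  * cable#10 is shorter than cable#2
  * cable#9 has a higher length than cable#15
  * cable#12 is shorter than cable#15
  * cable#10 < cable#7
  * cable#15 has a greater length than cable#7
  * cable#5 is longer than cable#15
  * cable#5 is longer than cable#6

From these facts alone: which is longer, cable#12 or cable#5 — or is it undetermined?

cable#12 < cable#2 and cable#2 < cable#13 give cable#12 < cable#13.
With cable#13 < cable#7: cable#12 < cable#2 < cable#13 < cable#7.
Then cable#7 < cable#15 extends the chain to cable#15.
Then cable#15 < cable#5 extends the chain to cable#5.
So cable#5 is longer.

cable#5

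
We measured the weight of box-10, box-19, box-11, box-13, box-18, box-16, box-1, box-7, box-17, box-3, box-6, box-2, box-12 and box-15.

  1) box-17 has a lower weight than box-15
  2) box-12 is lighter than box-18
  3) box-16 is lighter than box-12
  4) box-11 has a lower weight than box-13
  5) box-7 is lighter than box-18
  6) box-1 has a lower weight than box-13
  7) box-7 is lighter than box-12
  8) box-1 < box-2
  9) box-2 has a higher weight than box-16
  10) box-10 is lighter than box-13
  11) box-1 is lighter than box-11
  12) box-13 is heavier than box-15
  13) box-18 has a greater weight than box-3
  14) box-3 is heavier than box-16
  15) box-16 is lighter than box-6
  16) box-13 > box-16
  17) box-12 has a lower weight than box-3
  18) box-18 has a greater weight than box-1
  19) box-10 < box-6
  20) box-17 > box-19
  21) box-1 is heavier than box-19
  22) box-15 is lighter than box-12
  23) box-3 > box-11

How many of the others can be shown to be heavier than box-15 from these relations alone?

The elements the relations force above box-15 are box-12, box-3, box-13, box-18 — no chain reaches any other.
That is 4.

4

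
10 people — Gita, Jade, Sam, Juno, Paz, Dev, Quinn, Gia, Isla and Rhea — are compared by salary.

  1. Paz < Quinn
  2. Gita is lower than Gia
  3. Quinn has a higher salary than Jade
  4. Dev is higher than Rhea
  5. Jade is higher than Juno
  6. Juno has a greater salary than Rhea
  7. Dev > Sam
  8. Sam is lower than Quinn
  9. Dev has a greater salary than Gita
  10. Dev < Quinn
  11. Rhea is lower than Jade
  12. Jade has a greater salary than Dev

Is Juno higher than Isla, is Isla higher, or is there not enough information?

undetermined

Following every chain through Isla: nothing is chained to Isla.
Juno is not reached, and no chain runs the other way from Juno to Isla.
So the given relations leave the order of Isla and Juno undetermined.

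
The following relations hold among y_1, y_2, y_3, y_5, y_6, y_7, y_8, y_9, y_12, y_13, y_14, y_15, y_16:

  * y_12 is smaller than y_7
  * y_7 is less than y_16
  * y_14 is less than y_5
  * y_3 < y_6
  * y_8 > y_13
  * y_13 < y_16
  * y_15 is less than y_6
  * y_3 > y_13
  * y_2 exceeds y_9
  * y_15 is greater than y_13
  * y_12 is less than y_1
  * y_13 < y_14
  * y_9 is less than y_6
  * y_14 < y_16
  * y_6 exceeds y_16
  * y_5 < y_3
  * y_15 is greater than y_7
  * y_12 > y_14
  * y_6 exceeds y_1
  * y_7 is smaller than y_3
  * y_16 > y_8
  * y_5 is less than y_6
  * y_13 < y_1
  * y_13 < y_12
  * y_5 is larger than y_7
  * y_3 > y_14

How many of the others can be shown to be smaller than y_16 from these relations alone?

Directly below y_16: y_13, y_14, y_8, y_7.
One step further: y_12 (5 so far).
No other element is forced below y_16 by the given relations, so the count is 5.

5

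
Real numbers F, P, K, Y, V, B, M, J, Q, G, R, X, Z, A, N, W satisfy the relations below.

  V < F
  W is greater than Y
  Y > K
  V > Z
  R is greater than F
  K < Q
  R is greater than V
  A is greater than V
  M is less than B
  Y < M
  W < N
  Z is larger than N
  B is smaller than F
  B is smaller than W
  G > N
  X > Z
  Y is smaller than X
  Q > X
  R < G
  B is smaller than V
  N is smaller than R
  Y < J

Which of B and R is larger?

R

Following the relations from B: B < W < N < Z < V < F < R.
So B < R; R is the larger of the two.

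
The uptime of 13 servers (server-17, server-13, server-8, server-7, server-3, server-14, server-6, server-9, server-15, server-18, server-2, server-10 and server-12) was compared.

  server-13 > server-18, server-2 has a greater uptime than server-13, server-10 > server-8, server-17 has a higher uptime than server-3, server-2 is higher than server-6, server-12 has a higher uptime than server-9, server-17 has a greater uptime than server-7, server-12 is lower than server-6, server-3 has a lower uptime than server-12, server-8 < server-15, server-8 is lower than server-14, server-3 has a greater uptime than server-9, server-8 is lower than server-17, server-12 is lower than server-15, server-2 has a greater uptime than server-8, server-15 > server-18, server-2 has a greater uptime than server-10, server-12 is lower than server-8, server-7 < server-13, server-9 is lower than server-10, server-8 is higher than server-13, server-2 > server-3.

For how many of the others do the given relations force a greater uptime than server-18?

Directly above server-18: server-13, server-15.
One step further: server-8, server-2 (4 so far).
One step further: server-10, server-14, server-17 (7 so far).
Nothing else is reachable above server-18; 7 in all.

7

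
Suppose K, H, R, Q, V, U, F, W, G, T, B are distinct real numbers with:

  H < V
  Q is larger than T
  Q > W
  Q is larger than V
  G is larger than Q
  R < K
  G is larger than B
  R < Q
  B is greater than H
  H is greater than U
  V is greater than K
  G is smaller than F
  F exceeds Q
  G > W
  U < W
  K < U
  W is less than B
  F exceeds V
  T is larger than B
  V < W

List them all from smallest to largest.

Each adjacent pair is fixed by a given relation: R < K; K < U; U < H; H < V; V < W; W < B; B < T; T < Q; Q < G; G < F. Chaining them end to end gives the full order.

R < K < U < H < V < W < B < T < Q < G < F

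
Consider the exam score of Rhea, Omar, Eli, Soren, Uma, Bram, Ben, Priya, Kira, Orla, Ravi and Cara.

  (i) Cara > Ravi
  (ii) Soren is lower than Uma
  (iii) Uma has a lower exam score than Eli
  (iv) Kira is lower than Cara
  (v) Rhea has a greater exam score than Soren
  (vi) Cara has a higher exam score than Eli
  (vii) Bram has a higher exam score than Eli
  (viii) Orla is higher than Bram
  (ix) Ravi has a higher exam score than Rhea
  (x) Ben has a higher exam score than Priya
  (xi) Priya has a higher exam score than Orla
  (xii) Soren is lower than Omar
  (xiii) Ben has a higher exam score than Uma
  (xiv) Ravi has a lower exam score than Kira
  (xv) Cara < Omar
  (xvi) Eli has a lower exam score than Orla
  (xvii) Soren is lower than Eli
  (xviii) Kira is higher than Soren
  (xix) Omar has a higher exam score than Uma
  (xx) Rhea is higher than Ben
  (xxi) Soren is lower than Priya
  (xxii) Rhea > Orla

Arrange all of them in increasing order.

Soren < Uma < Eli < Bram < Orla < Priya < Ben < Rhea < Ravi < Kira < Cara < Omar

The consecutive links are each given: Soren < Uma; Uma < Eli; Eli < Bram; Bram < Orla; Orla < Priya; Priya < Ben; Ben < Rhea; Rhea < Ravi; Ravi < Kira; Kira < Cara; Cara < Omar.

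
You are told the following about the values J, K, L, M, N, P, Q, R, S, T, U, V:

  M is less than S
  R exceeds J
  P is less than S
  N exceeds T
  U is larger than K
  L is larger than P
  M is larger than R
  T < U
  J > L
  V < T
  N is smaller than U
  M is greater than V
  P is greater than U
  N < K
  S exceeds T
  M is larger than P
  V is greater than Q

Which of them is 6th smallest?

Piecing the relations together gives one ordering: Q < V < T < N < K < U < P < L < J < R < M < S.
Counting 6 from the smallest end gives U.

U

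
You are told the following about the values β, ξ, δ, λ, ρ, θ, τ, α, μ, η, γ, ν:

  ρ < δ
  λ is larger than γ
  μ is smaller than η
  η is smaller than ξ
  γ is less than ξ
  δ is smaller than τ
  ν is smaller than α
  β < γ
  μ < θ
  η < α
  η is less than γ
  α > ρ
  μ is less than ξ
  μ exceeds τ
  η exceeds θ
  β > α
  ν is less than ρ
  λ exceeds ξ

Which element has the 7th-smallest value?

Piecing the relations together gives one ordering: ν < ρ < δ < τ < μ < θ < η < α < β < γ < ξ < λ.
The 7th smallest is η.

η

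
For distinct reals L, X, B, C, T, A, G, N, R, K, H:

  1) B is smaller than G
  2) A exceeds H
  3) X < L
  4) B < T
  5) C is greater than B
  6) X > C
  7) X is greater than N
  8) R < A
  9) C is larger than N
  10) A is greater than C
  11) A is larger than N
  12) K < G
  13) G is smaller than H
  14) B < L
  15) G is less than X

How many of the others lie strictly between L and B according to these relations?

3

Chaining upward from B reaches: T, G, C, X, H, A.
Chaining downward from L reaches: K, N, G, C, X.
Strictly between B and L are those in both lists: G, C, X — 3 elements.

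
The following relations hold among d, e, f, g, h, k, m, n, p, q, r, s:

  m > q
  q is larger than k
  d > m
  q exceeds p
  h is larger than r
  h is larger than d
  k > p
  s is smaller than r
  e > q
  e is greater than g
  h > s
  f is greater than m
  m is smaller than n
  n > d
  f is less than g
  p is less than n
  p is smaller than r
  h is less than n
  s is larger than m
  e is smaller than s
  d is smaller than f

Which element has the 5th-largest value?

e

Chaining the given pairs: p < k < q < m < d < f < g < e < s < r < h < n.
Counting 5 from the largest end gives e.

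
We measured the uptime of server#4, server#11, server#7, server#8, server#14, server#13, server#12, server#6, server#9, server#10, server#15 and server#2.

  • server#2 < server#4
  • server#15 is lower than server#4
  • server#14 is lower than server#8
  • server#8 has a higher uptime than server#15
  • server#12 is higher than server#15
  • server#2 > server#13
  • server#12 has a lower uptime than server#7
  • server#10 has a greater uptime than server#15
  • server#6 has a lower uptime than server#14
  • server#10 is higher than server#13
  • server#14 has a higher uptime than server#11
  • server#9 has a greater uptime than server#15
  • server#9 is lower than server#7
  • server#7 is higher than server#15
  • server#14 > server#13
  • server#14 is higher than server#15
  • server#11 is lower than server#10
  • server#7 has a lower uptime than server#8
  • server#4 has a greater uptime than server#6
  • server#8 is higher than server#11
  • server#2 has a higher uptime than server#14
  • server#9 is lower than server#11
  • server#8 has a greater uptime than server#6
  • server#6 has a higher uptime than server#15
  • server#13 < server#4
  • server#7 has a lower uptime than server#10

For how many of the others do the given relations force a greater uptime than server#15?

The elements the relations force above server#15 are server#9, server#6, server#12, server#11, server#7, server#14, server#8, server#2, server#4, server#10 — no chain reaches any other.
That is 10.

10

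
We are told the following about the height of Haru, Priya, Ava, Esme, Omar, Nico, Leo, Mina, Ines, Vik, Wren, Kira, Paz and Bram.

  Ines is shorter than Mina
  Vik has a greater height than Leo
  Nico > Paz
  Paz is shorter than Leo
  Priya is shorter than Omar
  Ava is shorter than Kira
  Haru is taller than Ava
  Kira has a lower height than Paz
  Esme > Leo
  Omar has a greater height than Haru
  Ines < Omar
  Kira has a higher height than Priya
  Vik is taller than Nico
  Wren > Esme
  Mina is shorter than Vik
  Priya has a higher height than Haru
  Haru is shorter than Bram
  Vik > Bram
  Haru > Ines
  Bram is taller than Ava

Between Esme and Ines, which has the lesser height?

Chaining the given relations: Ines < Haru < Priya < Kira < Paz < Leo < Esme.
So Ines < Esme; Ines is the shorter of the two.

Ines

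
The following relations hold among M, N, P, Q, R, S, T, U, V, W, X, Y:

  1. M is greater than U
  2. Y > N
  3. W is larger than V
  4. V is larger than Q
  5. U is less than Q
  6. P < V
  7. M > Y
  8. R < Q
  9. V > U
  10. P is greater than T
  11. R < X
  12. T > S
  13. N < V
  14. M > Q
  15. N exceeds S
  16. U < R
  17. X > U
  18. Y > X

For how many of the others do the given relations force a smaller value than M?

The elements the relations force below M are S, U, R, X, N, Q, Y — no chain reaches any other.
That is 7.

7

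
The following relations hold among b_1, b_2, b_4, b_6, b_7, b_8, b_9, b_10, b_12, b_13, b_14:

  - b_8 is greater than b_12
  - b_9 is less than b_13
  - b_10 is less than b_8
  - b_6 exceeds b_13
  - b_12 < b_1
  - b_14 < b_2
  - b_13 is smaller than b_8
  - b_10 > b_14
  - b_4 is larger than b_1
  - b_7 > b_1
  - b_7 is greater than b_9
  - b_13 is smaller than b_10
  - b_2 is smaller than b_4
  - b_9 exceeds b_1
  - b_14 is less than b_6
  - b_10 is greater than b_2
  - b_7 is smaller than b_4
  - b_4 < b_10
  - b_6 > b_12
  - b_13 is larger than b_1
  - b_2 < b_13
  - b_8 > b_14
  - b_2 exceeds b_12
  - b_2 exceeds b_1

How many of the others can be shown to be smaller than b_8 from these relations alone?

9

Directly below b_8: b_12, b_14, b_13, b_10.
One step further: b_1, b_2, b_9, b_4 (8 so far).
One step further: b_7 (9 so far).
No other element is forced below b_8 by the given relations, so the count is 9.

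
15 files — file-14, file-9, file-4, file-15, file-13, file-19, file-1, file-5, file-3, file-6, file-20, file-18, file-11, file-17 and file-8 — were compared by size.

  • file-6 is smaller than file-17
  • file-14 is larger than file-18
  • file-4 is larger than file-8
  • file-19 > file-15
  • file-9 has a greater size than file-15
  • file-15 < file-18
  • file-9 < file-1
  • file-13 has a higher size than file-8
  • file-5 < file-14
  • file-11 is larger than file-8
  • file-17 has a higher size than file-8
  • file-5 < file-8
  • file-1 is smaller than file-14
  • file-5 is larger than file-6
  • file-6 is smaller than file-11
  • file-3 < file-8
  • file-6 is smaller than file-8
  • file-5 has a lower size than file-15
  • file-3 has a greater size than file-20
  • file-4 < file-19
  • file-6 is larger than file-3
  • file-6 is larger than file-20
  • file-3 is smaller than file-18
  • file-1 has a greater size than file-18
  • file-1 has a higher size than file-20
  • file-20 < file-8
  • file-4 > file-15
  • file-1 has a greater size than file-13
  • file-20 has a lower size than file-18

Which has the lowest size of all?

Chaining upward from file-20: directly above it, file-3, file-6, file-8, file-18, file-1; then file-5, file-4, file-13, file-11, file-17, file-14; then file-15, file-19; then file-9.
That covers every other element, and nothing is given below file-20, so file-20 is the lowest size.

file-20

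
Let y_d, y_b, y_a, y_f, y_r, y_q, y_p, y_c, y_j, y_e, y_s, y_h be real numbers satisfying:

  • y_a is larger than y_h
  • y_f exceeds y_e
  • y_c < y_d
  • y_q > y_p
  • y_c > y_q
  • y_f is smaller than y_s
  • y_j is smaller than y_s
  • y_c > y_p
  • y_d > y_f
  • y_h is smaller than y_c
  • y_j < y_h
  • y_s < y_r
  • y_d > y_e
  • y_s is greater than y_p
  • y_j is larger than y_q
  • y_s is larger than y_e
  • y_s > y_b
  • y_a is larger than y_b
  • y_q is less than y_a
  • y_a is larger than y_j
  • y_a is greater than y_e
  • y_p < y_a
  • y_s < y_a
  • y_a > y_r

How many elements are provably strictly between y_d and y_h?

The relations place y_h below y_d. An element lies strictly between them when it is forced above y_h and also forced below y_d.
Above y_h: {y_a, y_c}. Below y_d: {y_p, y_e, y_q, y_j, y_f, y_c}.
Intersection: {y_c} — 1.

1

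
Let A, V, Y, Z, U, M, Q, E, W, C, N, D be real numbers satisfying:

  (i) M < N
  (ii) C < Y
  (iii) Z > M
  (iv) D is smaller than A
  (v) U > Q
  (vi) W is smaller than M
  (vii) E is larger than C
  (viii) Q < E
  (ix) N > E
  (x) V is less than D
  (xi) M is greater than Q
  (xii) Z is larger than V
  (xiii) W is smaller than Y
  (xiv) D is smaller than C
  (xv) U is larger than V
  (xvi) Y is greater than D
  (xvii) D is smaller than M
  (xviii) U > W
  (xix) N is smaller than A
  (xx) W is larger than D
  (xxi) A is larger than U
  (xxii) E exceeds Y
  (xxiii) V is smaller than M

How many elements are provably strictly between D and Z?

The relations place D below Z. An element lies strictly between them when it is forced above D and also forced below Z.
Above D: {W, U, M, C, Y, E, N, A}. Below Z: {Q, V, W, M}.
Intersection: {W, M} — 2.

2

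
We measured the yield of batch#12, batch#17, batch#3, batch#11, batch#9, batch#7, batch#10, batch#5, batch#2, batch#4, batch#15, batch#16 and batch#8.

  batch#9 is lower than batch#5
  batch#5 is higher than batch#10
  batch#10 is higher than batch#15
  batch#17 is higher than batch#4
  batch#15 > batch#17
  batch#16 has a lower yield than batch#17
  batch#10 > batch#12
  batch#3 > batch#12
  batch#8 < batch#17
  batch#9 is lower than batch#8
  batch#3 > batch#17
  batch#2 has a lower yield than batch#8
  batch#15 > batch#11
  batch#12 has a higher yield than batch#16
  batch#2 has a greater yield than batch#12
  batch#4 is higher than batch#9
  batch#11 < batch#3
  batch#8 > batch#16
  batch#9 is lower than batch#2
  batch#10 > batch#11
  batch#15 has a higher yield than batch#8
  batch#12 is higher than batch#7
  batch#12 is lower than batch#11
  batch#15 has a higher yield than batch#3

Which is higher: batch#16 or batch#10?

batch#10

batch#16 < batch#12 and batch#12 < batch#2 give batch#16 < batch#2.
Then batch#2 < batch#8 extends the chain to batch#8.
With batch#8 < batch#17: batch#16 < batch#12 < batch#2 < batch#8 < batch#17.
Then batch#17 < batch#3 extends the chain to batch#3.
With batch#3 < batch#15: batch#16 < batch#12 < batch#2 < batch#8 < batch#17 < batch#3 < batch#15.
With batch#15 < batch#10: batch#16 < batch#12 < batch#2 < batch#8 < batch#17 < batch#3 < batch#15 < batch#10.
So batch#16 < batch#10; batch#10 is the higher of the two.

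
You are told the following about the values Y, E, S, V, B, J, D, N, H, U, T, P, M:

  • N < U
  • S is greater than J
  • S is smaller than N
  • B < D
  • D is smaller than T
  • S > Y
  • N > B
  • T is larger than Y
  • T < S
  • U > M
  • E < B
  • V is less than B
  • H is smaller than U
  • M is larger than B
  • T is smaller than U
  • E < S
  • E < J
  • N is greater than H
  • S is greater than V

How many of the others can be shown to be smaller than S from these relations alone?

From S the given relations immediately reach E, V, Y, J, T.
From those, D — 6 in total.
From those, B — 7 in total.
Nothing else is reachable below S; 7 in all.

7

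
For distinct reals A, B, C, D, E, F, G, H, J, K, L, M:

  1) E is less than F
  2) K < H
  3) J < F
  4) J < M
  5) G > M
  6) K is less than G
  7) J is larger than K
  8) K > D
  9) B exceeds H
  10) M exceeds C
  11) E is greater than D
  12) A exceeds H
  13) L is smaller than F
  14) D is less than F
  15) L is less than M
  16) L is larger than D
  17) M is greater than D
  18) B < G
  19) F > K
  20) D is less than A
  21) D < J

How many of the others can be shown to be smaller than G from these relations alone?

From G the given relations immediately reach K, M, B.
From those, C, D, H, J, L — 8 in total.
Nothing else is reachable below G; 8 in all.

8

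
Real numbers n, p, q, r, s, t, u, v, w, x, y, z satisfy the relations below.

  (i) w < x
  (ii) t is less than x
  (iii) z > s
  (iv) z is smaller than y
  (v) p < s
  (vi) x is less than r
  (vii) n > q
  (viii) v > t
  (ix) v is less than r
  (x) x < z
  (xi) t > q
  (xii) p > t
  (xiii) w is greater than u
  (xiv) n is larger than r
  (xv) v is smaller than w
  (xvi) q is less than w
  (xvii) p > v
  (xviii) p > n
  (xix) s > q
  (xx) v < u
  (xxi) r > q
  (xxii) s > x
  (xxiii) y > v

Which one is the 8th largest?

Piecing the relations together gives one ordering: q < t < v < u < w < x < r < n < p < s < z < y.
The 8th largest is w.

w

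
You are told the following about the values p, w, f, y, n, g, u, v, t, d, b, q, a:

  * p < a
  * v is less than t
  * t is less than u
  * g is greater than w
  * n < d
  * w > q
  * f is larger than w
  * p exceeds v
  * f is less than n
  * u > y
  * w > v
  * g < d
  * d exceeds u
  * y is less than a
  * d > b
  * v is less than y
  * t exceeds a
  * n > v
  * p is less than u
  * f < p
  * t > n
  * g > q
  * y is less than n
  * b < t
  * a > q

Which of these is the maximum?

d

Chaining downward from d: directly below it, b, n, g, u; then v, q, w, y, f, p, t; then a.
That covers every other element, and nothing is given above d, so d is the maximum.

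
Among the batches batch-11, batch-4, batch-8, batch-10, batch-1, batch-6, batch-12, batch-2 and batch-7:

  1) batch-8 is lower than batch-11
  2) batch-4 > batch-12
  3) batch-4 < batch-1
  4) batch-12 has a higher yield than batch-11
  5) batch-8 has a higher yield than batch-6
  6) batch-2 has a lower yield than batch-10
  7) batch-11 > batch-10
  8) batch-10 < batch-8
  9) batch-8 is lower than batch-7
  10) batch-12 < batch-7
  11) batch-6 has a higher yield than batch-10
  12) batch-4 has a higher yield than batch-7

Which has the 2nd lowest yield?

batch-10

Piecing the relations together gives one ordering: batch-2 < batch-10 < batch-6 < batch-8 < batch-11 < batch-12 < batch-7 < batch-4 < batch-1.
The 2nd smallest is batch-10.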